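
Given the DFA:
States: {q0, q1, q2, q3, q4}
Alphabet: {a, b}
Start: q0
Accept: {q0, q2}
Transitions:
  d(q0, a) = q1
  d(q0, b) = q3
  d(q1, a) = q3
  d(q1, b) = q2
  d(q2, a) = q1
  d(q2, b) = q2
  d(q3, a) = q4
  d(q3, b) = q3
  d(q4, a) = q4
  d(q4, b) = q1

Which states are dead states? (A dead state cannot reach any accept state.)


Forward reachability from each state:
  q0 -> reaches accept state q0 (live)
  q1 -> reaches accept state q2 (live)
  q2 -> reaches accept state q2 (live)
  q3 -> reaches accept state q2 (live)
  q4 -> reaches accept state q2 (live)

None (all states can reach an accept state)


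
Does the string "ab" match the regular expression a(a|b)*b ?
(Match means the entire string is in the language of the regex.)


|string| = 2; first = 'a'; last = 'b'

Yes, "ab" matches a(a|b)*b


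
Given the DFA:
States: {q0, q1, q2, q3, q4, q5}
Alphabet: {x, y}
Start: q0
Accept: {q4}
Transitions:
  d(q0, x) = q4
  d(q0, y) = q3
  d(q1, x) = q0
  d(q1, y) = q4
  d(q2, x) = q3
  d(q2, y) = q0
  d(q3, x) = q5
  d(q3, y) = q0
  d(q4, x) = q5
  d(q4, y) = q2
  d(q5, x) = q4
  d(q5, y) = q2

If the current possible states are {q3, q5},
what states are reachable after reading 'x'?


Apply transition on 'x' from each current state:
  d(q3, x) = q5
  d(q5, x) = q4

{q4, q5}


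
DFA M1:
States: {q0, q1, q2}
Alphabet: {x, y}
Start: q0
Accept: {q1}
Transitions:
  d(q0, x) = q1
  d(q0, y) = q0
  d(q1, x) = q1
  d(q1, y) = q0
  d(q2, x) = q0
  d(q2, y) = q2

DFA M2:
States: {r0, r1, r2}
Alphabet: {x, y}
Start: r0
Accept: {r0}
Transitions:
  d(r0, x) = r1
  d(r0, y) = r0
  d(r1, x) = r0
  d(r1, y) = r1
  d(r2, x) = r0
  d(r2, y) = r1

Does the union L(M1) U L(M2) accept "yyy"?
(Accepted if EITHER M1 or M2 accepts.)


M1: final=q0 accepted=False
M2: final=r0 accepted=True

Yes, union accepts


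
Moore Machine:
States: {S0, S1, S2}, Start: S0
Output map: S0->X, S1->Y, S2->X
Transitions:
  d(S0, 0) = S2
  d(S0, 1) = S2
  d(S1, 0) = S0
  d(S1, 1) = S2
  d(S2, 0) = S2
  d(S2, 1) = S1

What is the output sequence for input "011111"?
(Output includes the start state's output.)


Start: S0 (output X)
  --0--> S2 (output X)
  --1--> S1 (output Y)
  --1--> S2 (output X)
  --1--> S1 (output Y)
  --1--> S2 (output X)
  --1--> S1 (output Y)

"XXYXYXY"


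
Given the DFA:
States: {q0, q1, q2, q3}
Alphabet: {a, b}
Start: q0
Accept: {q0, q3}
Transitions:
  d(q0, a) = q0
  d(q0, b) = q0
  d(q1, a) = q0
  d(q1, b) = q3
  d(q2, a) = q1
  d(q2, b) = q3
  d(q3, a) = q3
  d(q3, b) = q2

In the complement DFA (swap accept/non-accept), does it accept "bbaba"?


Trace: q0 -> q0 -> q0 -> q0 -> q0 -> q0
Final: q0
Original accept: {q0, q3}
Complement: q0 is in original accept

No, complement rejects (original accepts)


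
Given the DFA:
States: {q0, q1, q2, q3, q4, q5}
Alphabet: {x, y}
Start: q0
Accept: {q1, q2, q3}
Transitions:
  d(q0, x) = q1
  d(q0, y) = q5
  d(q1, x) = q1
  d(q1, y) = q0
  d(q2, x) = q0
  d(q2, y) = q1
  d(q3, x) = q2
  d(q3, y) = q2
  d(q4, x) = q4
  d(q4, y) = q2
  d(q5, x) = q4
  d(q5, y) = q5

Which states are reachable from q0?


BFS from q0:
  layer 0: {q0}
  layer 1: {q1, q5}
  layer 2: {q4}
  layer 3: {q2}

{q0, q1, q2, q4, q5}


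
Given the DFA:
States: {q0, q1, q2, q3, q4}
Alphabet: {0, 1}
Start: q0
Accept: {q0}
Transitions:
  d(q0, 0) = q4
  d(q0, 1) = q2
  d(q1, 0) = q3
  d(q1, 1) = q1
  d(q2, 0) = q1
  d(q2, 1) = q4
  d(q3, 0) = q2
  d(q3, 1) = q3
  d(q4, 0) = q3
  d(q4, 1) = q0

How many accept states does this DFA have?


Accept states listed: {q0}
Counting: q0(1)

1


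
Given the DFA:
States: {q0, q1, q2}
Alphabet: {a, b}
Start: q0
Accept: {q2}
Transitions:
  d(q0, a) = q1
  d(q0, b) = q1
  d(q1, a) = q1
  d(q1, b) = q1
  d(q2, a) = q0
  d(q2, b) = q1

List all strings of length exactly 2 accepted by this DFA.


All strings of length 2: 4 total
Accepted: 0

None


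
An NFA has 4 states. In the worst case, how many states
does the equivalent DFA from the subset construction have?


Subset construction: one DFA state per subset of NFA states.
2^4 = 16

16


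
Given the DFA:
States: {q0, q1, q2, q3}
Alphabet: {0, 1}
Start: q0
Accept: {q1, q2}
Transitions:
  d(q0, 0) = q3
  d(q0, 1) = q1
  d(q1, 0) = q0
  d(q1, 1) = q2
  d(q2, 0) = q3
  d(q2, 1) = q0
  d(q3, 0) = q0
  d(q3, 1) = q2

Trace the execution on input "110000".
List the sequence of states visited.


Input: 110000
d(q0, 1) = q1
d(q1, 1) = q2
d(q2, 0) = q3
d(q3, 0) = q0
d(q0, 0) = q3
d(q3, 0) = q0


q0 -> q1 -> q2 -> q3 -> q0 -> q3 -> q0


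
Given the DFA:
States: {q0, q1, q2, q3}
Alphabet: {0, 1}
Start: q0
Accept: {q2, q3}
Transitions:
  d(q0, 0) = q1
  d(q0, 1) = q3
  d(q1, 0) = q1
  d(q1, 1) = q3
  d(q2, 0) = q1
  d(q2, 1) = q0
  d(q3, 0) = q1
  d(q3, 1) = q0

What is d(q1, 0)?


Looking up transition d(q1, 0)

q1


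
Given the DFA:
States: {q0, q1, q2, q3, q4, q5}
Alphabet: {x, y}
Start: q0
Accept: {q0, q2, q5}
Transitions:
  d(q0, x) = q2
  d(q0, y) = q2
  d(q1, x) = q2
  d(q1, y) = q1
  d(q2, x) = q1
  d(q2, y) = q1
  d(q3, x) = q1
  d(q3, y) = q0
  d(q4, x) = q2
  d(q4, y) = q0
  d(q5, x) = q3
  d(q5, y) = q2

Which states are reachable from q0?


BFS from q0:
  layer 0: {q0}
  layer 1: {q2}
  layer 2: {q1}

{q0, q1, q2}


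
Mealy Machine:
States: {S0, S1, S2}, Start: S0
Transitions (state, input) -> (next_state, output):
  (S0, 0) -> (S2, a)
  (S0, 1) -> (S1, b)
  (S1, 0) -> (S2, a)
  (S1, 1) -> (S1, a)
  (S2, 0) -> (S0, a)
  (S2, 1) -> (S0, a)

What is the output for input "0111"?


Step-by-step:
  (S0, 0) -> (S2, a)
  (S2, 1) -> (S0, a)
  (S0, 1) -> (S1, b)
  (S1, 1) -> (S1, a)

"aaba"


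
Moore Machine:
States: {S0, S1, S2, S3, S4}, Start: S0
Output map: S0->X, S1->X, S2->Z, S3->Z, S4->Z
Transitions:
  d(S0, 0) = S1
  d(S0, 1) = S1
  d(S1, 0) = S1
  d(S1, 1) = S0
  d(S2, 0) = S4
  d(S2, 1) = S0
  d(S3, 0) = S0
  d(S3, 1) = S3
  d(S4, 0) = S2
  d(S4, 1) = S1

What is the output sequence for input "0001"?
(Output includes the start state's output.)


Start: S0 (output X)
  --0--> S1 (output X)
  --0--> S1 (output X)
  --0--> S1 (output X)
  --1--> S0 (output X)

"XXXXX"


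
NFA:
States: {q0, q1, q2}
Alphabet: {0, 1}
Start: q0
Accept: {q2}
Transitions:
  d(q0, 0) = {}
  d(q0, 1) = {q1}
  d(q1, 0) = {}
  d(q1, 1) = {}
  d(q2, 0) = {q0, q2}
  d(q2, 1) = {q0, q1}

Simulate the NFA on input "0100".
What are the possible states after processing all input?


Start: {q0}
  --0--> {}
  --1--> {}
  --0--> {}
  --0--> {}

{} (empty set, no valid transitions)


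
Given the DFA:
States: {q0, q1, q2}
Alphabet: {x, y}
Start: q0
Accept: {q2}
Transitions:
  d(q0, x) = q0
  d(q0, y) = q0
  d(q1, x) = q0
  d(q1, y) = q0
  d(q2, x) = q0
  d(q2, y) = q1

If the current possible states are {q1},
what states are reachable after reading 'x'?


Apply transition on 'x' from each current state:
  d(q1, x) = q0

{q0}


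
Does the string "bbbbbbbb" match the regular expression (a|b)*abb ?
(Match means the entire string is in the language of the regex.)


|string| = 8; first = 'b'; last = 'b'

No, "bbbbbbbb" does not match (a|b)*abb


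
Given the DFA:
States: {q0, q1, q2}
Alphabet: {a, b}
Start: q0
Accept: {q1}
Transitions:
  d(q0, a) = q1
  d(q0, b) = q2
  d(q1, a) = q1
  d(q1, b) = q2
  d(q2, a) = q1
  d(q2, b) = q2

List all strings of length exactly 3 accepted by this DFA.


All strings of length 3: 8 total
Accepted: 4

"aaa", "aba", "baa", "bba"


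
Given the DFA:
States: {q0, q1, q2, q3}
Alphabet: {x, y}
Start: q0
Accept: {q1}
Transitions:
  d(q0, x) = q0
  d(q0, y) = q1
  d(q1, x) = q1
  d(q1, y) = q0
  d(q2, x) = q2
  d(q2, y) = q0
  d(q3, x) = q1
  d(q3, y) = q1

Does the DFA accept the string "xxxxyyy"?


Trace: q0 -> q0 -> q0 -> q0 -> q0 -> q1 -> q0 -> q1
Final state: q1
Accept states: {q1}

Yes, accepted (final state q1 is an accept state)


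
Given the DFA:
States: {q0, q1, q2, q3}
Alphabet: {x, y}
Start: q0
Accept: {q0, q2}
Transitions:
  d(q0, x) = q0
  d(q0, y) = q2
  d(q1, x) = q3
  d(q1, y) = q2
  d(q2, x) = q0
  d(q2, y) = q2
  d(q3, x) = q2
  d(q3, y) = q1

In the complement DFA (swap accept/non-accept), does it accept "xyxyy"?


Trace: q0 -> q0 -> q2 -> q0 -> q2 -> q2
Final: q2
Original accept: {q0, q2}
Complement: q2 is in original accept

No, complement rejects (original accepts)


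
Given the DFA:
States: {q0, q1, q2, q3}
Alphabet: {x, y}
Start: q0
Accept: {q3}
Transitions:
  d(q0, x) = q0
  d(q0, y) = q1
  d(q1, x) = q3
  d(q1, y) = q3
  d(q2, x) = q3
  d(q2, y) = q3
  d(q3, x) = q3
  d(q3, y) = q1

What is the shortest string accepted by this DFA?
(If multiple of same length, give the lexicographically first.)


BFS by string length (lex-first path to each state shown):
  len 0: q0<-""
  len 1: q0<-"x", q1<-"y"
  len 2: q0<-"xx", q1<-"xy", q3<-"yx"
Found accept state at length 2.

"yx"


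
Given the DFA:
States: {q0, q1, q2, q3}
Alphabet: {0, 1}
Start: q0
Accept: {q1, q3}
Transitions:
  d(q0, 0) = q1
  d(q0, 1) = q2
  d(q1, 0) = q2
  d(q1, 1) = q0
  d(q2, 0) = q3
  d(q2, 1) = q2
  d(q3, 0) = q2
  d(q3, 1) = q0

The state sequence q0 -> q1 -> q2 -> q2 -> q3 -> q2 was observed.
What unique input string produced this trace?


Trace back each transition to find the symbol:
  q0 --[0]--> q1
  q1 --[0]--> q2
  q2 --[1]--> q2
  q2 --[0]--> q3
  q3 --[0]--> q2

"00100"


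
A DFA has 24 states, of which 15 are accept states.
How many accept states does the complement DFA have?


Complement swaps accept and non-accept states.
24 - 15 = 9

9


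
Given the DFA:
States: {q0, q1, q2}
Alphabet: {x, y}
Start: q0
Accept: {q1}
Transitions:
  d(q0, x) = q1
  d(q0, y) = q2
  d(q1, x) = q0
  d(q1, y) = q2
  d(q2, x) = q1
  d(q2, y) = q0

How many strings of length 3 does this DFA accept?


Enumerating all length-3 strings:
  "xxx" -> q1 [accept]
  "xxy" -> q2 [reject]
  "xyx" -> q1 [accept]
  "xyy" -> q0 [reject]
  "yxx" -> q0 [reject]
  "yxy" -> q2 [reject]
  "yyx" -> q1 [accept]
  "yyy" -> q2 [reject]

3 out of 8


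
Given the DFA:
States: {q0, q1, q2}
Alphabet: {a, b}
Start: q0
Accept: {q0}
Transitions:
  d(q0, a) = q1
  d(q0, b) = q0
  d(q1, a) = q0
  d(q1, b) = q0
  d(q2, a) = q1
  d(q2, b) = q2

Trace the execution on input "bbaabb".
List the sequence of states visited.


Input: bbaabb
d(q0, b) = q0
d(q0, b) = q0
d(q0, a) = q1
d(q1, a) = q0
d(q0, b) = q0
d(q0, b) = q0


q0 -> q0 -> q0 -> q1 -> q0 -> q0 -> q0


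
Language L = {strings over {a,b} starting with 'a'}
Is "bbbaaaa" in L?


first symbol = 'b'

No, "bbbaaaa" is not in L


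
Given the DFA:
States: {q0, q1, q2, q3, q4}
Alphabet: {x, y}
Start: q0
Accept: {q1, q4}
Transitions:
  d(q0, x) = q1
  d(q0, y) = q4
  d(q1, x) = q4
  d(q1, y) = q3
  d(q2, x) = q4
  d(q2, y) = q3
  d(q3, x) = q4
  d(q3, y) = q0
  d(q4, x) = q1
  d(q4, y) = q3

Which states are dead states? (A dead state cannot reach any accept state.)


Forward reachability from each state:
  q0 -> reaches accept state q1 (live)
  q1 -> reaches accept state q1 (live)
  q2 -> reaches accept state q1 (live)
  q3 -> reaches accept state q1 (live)
  q4 -> reaches accept state q1 (live)

None (all states can reach an accept state)


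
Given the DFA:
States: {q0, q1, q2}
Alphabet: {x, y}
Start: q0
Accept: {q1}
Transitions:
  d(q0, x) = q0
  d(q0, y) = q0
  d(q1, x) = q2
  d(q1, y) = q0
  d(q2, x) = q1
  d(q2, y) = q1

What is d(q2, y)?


Looking up transition d(q2, y)

q1


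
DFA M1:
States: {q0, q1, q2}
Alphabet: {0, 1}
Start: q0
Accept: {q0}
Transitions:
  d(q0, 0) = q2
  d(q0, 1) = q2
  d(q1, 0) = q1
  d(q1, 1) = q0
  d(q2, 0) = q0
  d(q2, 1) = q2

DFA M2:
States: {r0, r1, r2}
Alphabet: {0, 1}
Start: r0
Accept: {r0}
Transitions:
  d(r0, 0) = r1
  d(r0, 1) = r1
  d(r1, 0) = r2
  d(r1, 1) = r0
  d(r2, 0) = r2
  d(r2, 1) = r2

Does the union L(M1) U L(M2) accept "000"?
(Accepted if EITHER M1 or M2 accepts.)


M1: final=q2 accepted=False
M2: final=r2 accepted=False

No, union rejects (neither accepts)


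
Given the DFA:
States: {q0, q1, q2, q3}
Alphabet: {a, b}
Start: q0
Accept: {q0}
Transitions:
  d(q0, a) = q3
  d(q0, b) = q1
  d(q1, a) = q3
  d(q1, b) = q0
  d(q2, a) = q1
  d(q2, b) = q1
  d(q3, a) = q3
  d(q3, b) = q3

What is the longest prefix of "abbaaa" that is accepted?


Run the DFA, marking each prefix where the state is accepting:
  "" -> q0 [accept]
  "a" -> q3 [reject]
  "ab" -> q3 [reject]
  "abb" -> q3 [reject]
  "abba" -> q3 [reject]
  "abbaa" -> q3 [reject]
  "abbaaa" -> q3 [reject]

""


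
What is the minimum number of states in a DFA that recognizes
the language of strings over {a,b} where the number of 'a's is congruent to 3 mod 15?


States track (count of 'a') mod 15.
Need 15 states: one per remainder 0..14; accept = remainder 3.

15


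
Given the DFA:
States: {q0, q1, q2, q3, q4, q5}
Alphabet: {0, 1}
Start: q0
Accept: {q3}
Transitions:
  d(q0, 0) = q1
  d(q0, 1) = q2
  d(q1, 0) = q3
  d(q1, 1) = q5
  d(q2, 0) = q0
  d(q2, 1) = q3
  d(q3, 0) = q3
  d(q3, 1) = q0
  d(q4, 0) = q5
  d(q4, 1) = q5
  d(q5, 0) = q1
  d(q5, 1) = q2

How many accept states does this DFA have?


Accept states listed: {q3}
Counting: q3(1)

1


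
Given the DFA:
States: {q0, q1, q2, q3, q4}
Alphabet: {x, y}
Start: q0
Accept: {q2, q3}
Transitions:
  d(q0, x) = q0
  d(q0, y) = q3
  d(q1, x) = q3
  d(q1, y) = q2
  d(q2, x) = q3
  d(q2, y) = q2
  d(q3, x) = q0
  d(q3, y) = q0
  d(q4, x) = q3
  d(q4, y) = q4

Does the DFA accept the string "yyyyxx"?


Trace: q0 -> q3 -> q0 -> q3 -> q0 -> q0 -> q0
Final state: q0
Accept states: {q2, q3}

No, rejected (final state q0 is not an accept state)


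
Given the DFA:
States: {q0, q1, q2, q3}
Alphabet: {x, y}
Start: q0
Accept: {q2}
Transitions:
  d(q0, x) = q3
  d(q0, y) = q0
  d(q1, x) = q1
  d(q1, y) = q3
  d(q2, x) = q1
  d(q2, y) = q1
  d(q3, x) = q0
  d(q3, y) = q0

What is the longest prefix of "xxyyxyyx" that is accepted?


Run the DFA, marking each prefix where the state is accepting:
  "" -> q0 [reject]
  "x" -> q3 [reject]
  "xx" -> q0 [reject]
  "xxy" -> q0 [reject]
  "xxyy" -> q0 [reject]
  "xxyyx" -> q3 [reject]
  "xxyyxy" -> q0 [reject]
  "xxyyxyy" -> q0 [reject]
  "xxyyxyyx" -> q3 [reject]

No prefix is accepted


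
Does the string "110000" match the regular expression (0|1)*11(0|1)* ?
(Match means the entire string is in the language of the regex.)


|string| = 6; first = '1'; last = '0'

Yes, "110000" matches (0|1)*11(0|1)*


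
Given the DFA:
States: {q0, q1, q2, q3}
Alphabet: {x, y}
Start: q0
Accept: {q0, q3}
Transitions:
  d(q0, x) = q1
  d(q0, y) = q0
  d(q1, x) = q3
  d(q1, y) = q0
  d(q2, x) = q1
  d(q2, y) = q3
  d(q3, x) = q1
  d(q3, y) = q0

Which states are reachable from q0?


BFS from q0:
  layer 0: {q0}
  layer 1: {q1}
  layer 2: {q3}

{q0, q1, q3}


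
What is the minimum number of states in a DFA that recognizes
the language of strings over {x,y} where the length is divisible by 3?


States track (length) mod 3.
Need 3 states: one per remainder 0..2; accept = remainder 0.

3


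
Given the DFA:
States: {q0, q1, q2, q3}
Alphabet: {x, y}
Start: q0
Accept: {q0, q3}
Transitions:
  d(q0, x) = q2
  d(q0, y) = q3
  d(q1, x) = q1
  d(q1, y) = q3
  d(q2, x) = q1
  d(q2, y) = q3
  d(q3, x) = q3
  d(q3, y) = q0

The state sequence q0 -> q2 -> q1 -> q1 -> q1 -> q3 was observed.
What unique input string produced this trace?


Trace back each transition to find the symbol:
  q0 --[x]--> q2
  q2 --[x]--> q1
  q1 --[x]--> q1
  q1 --[x]--> q1
  q1 --[y]--> q3

"xxxxy"


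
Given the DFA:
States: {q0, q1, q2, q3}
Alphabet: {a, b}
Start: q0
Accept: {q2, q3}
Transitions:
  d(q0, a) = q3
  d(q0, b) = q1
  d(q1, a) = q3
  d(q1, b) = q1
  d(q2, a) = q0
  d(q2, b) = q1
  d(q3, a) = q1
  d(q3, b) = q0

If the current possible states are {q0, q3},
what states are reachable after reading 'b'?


Apply transition on 'b' from each current state:
  d(q0, b) = q1
  d(q3, b) = q0

{q0, q1}


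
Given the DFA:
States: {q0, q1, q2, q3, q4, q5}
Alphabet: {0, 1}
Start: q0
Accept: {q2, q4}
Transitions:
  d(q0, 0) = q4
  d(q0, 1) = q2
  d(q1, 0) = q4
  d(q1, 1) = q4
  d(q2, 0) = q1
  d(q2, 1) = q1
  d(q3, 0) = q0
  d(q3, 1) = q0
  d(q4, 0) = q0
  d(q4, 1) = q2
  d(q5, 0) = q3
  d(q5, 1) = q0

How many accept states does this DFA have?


Accept states listed: {q2, q4}
Counting: q2(1) q4(2)

2


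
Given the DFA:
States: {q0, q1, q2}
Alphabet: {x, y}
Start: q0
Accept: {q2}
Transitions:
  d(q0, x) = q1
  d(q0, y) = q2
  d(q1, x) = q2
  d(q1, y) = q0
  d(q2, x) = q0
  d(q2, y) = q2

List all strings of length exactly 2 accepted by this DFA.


All strings of length 2: 4 total
Accepted: 2

"xx", "yy"


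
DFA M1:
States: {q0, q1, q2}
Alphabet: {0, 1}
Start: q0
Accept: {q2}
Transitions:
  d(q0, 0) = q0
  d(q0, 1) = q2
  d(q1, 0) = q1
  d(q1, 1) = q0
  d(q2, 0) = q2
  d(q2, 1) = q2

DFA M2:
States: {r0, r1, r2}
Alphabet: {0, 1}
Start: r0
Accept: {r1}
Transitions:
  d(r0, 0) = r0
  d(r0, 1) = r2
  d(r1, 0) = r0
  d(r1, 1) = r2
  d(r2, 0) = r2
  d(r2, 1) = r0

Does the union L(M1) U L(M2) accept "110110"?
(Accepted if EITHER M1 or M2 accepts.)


M1: final=q2 accepted=True
M2: final=r0 accepted=False

Yes, union accepts


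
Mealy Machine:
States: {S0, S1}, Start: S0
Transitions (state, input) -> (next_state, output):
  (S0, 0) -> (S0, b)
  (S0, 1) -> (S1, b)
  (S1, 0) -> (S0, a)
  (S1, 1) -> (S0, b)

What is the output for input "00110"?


Step-by-step:
  (S0, 0) -> (S0, b)
  (S0, 0) -> (S0, b)
  (S0, 1) -> (S1, b)
  (S1, 1) -> (S0, b)
  (S0, 0) -> (S0, b)

"bbbbb"


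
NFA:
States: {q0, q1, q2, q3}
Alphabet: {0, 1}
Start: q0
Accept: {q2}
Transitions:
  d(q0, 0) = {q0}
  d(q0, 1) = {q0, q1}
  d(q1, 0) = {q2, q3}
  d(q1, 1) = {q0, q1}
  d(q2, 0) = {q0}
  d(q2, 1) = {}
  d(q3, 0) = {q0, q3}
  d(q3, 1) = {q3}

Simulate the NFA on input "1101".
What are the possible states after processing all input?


Start: {q0}
  --1--> {q0, q1}
  --1--> {q0, q1}
  --0--> {q0, q2, q3}
  --1--> {q0, q1, q3}

{q0, q1, q3}


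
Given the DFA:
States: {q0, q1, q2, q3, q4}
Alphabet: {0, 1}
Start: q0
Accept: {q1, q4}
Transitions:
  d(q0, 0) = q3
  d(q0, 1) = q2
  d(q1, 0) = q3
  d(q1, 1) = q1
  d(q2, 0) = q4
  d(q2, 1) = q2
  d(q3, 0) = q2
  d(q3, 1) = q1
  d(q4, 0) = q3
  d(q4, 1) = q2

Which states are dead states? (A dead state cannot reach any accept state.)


Forward reachability from each state:
  q0 -> reaches accept state q1 (live)
  q1 -> reaches accept state q1 (live)
  q2 -> reaches accept state q1 (live)
  q3 -> reaches accept state q1 (live)
  q4 -> reaches accept state q1 (live)

None (all states can reach an accept state)


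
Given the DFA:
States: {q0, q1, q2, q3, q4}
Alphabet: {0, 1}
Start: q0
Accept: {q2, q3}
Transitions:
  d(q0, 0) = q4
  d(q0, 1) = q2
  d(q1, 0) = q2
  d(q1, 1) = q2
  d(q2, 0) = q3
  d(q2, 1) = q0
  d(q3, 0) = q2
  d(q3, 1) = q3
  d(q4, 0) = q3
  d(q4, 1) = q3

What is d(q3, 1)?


Looking up transition d(q3, 1)

q3


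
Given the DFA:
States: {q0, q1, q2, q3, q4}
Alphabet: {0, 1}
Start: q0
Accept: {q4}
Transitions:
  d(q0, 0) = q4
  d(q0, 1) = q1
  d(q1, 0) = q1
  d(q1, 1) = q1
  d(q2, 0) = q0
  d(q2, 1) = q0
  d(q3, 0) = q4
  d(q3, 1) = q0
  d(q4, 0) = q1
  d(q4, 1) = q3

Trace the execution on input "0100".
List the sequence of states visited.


Input: 0100
d(q0, 0) = q4
d(q4, 1) = q3
d(q3, 0) = q4
d(q4, 0) = q1


q0 -> q4 -> q3 -> q4 -> q1


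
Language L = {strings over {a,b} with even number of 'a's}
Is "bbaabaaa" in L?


count('a') = 5; 5 mod 2 = 1

No, "bbaabaaa" is not in L


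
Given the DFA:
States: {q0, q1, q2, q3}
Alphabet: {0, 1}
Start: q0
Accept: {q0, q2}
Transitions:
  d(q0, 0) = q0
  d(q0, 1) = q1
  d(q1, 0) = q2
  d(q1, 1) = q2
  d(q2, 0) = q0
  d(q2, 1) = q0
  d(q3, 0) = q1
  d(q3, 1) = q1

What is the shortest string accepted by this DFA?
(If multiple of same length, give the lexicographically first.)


BFS by string length (lex-first path to each state shown):
  len 0: q0<-""
Found accept state at length 0.

"" (empty string)


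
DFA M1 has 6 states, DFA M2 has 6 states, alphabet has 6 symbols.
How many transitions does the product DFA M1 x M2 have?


Product DFA has 6 * 6 = 36 states.
Each has 6 transitions: 36 * 6 = 216

216


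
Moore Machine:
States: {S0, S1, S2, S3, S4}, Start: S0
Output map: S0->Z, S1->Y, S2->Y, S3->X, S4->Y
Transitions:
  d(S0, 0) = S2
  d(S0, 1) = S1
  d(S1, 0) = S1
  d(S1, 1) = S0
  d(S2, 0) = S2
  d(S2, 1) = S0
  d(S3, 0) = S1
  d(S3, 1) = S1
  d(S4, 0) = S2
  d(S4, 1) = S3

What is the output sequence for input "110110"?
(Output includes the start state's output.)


Start: S0 (output Z)
  --1--> S1 (output Y)
  --1--> S0 (output Z)
  --0--> S2 (output Y)
  --1--> S0 (output Z)
  --1--> S1 (output Y)
  --0--> S1 (output Y)

"ZYZYZYY"


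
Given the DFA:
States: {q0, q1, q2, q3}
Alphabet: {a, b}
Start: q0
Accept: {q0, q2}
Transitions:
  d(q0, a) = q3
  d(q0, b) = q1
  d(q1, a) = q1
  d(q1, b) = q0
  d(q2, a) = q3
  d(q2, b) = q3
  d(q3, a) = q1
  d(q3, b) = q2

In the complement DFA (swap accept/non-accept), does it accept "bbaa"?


Trace: q0 -> q1 -> q0 -> q3 -> q1
Final: q1
Original accept: {q0, q2}
Complement: q1 is not in original accept

Yes, complement accepts (original rejects)


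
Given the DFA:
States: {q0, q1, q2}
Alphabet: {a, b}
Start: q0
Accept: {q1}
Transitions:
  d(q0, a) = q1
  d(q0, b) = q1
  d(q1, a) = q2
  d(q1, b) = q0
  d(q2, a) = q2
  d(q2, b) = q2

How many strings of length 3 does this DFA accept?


Enumerating all length-3 strings:
  "aaa" -> q2 [reject]
  "aab" -> q2 [reject]
  "aba" -> q1 [accept]
  "abb" -> q1 [accept]
  "baa" -> q2 [reject]
  "bab" -> q2 [reject]
  "bba" -> q1 [accept]
  "bbb" -> q1 [accept]

4 out of 8


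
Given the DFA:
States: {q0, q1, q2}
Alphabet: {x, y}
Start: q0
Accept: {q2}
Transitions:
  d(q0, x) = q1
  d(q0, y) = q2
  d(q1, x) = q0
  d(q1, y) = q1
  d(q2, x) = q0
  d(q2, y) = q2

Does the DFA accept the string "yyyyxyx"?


Trace: q0 -> q2 -> q2 -> q2 -> q2 -> q0 -> q2 -> q0
Final state: q0
Accept states: {q2}

No, rejected (final state q0 is not an accept state)


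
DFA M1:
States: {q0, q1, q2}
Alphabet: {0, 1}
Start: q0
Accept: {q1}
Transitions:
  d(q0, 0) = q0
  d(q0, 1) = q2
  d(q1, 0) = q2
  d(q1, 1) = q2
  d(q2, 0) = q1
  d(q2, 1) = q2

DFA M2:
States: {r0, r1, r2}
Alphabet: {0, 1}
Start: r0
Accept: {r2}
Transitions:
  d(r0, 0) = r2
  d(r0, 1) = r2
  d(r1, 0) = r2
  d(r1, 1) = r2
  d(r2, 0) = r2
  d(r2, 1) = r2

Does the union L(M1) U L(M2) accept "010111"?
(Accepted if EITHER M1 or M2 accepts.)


M1: final=q2 accepted=False
M2: final=r2 accepted=True

Yes, union accepts


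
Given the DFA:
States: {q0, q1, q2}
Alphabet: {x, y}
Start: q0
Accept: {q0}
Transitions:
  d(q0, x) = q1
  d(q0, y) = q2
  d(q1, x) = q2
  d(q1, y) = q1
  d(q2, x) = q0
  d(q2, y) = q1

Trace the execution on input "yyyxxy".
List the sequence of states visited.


Input: yyyxxy
d(q0, y) = q2
d(q2, y) = q1
d(q1, y) = q1
d(q1, x) = q2
d(q2, x) = q0
d(q0, y) = q2


q0 -> q2 -> q1 -> q1 -> q2 -> q0 -> q2


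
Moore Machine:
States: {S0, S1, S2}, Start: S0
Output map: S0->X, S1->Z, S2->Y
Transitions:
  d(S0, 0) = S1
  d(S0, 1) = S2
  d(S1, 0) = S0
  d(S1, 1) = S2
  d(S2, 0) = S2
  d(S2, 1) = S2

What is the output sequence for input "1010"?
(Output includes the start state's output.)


Start: S0 (output X)
  --1--> S2 (output Y)
  --0--> S2 (output Y)
  --1--> S2 (output Y)
  --0--> S2 (output Y)

"XYYYY"


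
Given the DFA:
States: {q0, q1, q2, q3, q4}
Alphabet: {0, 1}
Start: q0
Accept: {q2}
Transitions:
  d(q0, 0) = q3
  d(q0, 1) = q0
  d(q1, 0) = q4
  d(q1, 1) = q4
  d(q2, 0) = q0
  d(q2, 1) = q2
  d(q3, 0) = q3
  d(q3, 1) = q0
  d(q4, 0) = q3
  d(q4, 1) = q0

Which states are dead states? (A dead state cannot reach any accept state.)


Forward reachability from each state:
  q0 -> reaches {q0, q3}, no accept state (dead)
  q1 -> reaches {q0, q1, q3, q4}, no accept state (dead)
  q2 -> reaches accept state q2 (live)
  q3 -> reaches {q0, q3}, no accept state (dead)
  q4 -> reaches {q0, q3, q4}, no accept state (dead)

{q0, q1, q3, q4}


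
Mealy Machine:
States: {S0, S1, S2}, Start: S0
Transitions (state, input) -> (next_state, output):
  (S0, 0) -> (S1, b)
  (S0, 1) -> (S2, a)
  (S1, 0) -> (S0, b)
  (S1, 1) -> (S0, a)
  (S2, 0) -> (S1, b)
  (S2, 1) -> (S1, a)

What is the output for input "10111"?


Step-by-step:
  (S0, 1) -> (S2, a)
  (S2, 0) -> (S1, b)
  (S1, 1) -> (S0, a)
  (S0, 1) -> (S2, a)
  (S2, 1) -> (S1, a)

"abaaa"


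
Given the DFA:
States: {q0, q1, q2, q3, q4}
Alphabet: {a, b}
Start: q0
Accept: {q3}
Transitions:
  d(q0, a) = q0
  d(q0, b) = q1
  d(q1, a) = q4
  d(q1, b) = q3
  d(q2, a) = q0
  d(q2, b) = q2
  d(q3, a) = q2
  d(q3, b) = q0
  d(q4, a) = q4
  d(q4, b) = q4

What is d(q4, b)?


Looking up transition d(q4, b)

q4


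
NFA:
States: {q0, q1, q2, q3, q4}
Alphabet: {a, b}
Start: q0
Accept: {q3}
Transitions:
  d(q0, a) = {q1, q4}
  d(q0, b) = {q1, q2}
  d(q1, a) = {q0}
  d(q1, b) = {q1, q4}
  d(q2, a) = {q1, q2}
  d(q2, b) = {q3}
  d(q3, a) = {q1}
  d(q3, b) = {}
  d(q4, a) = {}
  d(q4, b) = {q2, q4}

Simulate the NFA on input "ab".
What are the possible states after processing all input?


Start: {q0}
  --a--> {q1, q4}
  --b--> {q1, q2, q4}

{q1, q2, q4}


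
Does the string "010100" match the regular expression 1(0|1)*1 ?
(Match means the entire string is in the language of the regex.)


|string| = 6; first = '0'; last = '0'

No, "010100" does not match 1(0|1)*1


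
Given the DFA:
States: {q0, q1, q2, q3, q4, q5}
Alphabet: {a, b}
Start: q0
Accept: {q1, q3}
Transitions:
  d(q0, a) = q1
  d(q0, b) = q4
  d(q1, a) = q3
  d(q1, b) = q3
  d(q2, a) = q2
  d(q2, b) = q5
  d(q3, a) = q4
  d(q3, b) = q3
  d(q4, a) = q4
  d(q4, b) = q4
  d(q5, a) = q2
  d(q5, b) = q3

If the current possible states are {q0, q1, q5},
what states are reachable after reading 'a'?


Apply transition on 'a' from each current state:
  d(q0, a) = q1
  d(q1, a) = q3
  d(q5, a) = q2

{q1, q2, q3}


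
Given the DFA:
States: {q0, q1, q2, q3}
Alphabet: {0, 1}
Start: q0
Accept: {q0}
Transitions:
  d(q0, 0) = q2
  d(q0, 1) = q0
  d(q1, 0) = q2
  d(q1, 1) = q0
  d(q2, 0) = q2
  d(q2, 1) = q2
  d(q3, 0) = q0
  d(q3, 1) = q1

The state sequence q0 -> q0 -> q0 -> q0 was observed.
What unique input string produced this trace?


Trace back each transition to find the symbol:
  q0 --[1]--> q0
  q0 --[1]--> q0
  q0 --[1]--> q0

"111"


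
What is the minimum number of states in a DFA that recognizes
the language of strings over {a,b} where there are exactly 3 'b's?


States: count = 0, 1, ..., 3 (that's 4 states), plus a dead state for count > 3.
Total: 4 + 1 = 5. Accept = count-3 state.

5


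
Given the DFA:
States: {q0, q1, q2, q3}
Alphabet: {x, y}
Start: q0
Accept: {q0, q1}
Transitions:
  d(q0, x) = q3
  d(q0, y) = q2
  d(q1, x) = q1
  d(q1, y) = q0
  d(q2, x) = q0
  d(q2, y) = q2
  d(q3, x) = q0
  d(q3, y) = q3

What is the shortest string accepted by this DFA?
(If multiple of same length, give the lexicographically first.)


BFS by string length (lex-first path to each state shown):
  len 0: q0<-""
Found accept state at length 0.

"" (empty string)


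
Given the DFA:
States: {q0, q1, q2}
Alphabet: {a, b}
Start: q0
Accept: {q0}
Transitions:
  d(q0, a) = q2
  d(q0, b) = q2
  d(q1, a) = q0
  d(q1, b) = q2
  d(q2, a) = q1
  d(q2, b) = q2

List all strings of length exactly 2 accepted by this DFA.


All strings of length 2: 4 total
Accepted: 0

None


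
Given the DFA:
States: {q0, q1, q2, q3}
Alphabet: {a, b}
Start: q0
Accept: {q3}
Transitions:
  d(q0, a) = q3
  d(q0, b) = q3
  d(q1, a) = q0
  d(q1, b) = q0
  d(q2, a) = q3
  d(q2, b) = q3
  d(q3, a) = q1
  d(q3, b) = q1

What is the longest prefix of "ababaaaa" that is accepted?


Run the DFA, marking each prefix where the state is accepting:
  "" -> q0 [reject]
  "a" -> q3 [accept]
  "ab" -> q1 [reject]
  "aba" -> q0 [reject]
  "abab" -> q3 [accept]
  "ababa" -> q1 [reject]
  "ababaa" -> q0 [reject]
  "ababaaa" -> q3 [accept]
  "ababaaaa" -> q1 [reject]

"ababaaa"


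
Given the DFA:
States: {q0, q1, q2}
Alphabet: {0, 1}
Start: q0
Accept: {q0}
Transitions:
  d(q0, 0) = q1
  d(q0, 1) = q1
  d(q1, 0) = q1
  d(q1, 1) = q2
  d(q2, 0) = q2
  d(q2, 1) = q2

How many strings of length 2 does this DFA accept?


Enumerating all length-2 strings:
  "00" -> q1 [reject]
  "01" -> q2 [reject]
  "10" -> q1 [reject]
  "11" -> q2 [reject]

0 out of 4


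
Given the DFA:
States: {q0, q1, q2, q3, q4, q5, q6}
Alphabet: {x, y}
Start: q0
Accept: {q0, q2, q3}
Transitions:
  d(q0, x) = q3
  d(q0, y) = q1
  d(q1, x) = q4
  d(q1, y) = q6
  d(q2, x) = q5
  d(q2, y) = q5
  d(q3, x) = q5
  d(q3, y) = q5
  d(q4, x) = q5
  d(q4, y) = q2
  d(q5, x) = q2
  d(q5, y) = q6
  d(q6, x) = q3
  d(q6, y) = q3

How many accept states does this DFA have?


Accept states listed: {q0, q2, q3}
Counting: q0(1) q2(2) q3(3)

3


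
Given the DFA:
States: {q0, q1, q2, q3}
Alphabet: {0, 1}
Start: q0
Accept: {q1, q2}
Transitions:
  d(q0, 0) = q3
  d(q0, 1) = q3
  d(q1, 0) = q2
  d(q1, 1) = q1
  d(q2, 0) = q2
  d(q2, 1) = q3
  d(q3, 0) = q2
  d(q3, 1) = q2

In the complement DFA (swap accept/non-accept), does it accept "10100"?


Trace: q0 -> q3 -> q2 -> q3 -> q2 -> q2
Final: q2
Original accept: {q1, q2}
Complement: q2 is in original accept

No, complement rejects (original accepts)


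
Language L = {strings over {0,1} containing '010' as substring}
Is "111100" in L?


'010' does not occur

No, "111100" is not in L


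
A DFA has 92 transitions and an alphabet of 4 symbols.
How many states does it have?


Each state has exactly one transition per symbol.
states = transitions / |alphabet| = 92 / 4 = 23

23


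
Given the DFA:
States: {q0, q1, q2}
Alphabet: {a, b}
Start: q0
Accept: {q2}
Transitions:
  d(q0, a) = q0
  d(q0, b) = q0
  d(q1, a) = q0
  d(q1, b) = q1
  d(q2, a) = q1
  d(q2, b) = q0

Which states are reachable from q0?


BFS from q0:
  layer 0: {q0}

{q0}


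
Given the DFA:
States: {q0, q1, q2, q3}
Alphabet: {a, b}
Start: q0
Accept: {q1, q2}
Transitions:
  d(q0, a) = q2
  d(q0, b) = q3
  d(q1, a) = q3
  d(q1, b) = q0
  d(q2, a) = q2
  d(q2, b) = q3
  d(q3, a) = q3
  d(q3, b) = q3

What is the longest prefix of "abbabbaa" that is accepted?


Run the DFA, marking each prefix where the state is accepting:
  "" -> q0 [reject]
  "a" -> q2 [accept]
  "ab" -> q3 [reject]
  "abb" -> q3 [reject]
  "abba" -> q3 [reject]
  "abbab" -> q3 [reject]
  "abbabb" -> q3 [reject]
  "abbabba" -> q3 [reject]
  "abbabbaa" -> q3 [reject]

"a"


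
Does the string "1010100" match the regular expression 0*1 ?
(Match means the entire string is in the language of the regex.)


|string| = 7; first = '1'; last = '0'

No, "1010100" does not match 0*1


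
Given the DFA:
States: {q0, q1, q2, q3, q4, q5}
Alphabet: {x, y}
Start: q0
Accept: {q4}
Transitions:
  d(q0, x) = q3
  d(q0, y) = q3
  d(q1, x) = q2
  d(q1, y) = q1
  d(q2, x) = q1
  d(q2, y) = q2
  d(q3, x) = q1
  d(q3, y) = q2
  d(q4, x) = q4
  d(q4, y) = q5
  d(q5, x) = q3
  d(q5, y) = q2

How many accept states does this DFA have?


Accept states listed: {q4}
Counting: q4(1)

1


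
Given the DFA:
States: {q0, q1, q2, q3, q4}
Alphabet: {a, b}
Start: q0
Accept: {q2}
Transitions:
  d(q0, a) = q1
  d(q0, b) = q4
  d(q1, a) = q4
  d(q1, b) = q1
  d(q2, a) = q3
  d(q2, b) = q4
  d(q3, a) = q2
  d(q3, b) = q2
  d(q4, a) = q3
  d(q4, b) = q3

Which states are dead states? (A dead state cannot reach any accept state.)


Forward reachability from each state:
  q0 -> reaches accept state q2 (live)
  q1 -> reaches accept state q2 (live)
  q2 -> reaches accept state q2 (live)
  q3 -> reaches accept state q2 (live)
  q4 -> reaches accept state q2 (live)

None (all states can reach an accept state)


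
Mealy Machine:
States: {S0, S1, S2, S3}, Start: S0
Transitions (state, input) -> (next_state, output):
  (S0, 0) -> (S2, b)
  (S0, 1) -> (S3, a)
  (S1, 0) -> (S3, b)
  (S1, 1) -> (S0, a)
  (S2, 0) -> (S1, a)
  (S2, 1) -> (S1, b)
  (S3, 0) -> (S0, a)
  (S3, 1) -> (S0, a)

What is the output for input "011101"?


Step-by-step:
  (S0, 0) -> (S2, b)
  (S2, 1) -> (S1, b)
  (S1, 1) -> (S0, a)
  (S0, 1) -> (S3, a)
  (S3, 0) -> (S0, a)
  (S0, 1) -> (S3, a)

"bbaaaa"


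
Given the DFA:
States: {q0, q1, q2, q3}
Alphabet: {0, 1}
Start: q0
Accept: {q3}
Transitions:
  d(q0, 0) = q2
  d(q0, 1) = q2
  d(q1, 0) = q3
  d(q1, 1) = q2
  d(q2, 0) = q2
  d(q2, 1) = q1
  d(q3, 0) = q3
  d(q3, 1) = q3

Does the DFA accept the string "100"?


Trace: q0 -> q2 -> q2 -> q2
Final state: q2
Accept states: {q3}

No, rejected (final state q2 is not an accept state)


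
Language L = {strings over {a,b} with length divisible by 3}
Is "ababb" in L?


length = 5; 5 mod 3 = 2

No, "ababb" is not in L


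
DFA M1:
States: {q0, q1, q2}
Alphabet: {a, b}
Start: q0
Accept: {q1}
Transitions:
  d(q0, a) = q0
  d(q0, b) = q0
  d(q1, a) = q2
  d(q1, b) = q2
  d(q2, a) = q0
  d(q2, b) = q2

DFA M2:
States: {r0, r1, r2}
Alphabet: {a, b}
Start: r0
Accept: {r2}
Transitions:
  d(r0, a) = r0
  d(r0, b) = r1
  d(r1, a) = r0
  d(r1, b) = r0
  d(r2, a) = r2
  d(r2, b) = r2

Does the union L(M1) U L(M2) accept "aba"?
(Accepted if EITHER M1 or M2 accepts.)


M1: final=q0 accepted=False
M2: final=r0 accepted=False

No, union rejects (neither accepts)


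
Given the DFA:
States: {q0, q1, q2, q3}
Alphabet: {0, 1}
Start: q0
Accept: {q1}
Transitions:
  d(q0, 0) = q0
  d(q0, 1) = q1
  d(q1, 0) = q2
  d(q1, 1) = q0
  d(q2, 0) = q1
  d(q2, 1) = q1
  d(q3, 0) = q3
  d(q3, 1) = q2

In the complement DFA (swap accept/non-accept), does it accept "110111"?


Trace: q0 -> q1 -> q0 -> q0 -> q1 -> q0 -> q1
Final: q1
Original accept: {q1}
Complement: q1 is in original accept

No, complement rejects (original accepts)


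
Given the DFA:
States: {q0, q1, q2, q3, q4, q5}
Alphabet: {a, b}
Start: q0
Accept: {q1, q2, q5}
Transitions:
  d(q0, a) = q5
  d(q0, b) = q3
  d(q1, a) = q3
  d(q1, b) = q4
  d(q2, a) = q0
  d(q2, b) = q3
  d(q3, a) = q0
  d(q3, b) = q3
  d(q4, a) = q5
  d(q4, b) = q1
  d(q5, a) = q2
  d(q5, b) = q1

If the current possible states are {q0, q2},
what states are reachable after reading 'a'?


Apply transition on 'a' from each current state:
  d(q0, a) = q5
  d(q2, a) = q0

{q0, q5}


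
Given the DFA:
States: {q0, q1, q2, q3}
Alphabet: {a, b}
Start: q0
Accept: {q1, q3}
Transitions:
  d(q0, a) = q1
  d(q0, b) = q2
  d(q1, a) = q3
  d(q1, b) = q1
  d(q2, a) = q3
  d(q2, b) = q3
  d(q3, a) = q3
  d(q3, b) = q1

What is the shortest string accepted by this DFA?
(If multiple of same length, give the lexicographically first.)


BFS by string length (lex-first path to each state shown):
  len 0: q0<-""
  len 1: q1<-"a", q2<-"b"
Found accept state at length 1.

"a"


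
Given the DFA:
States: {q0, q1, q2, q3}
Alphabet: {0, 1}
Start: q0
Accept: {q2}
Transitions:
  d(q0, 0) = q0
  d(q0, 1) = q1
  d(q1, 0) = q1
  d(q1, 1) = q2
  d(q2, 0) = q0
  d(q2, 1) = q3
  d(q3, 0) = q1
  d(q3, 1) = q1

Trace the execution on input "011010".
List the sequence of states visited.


Input: 011010
d(q0, 0) = q0
d(q0, 1) = q1
d(q1, 1) = q2
d(q2, 0) = q0
d(q0, 1) = q1
d(q1, 0) = q1


q0 -> q0 -> q1 -> q2 -> q0 -> q1 -> q1


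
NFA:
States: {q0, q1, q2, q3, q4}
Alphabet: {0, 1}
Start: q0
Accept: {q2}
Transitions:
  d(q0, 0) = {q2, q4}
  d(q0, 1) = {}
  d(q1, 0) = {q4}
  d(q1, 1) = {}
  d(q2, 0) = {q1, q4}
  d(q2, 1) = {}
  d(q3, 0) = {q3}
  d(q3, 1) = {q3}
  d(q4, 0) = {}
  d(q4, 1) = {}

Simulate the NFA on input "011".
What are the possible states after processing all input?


Start: {q0}
  --0--> {q2, q4}
  --1--> {}
  --1--> {}

{} (empty set, no valid transitions)


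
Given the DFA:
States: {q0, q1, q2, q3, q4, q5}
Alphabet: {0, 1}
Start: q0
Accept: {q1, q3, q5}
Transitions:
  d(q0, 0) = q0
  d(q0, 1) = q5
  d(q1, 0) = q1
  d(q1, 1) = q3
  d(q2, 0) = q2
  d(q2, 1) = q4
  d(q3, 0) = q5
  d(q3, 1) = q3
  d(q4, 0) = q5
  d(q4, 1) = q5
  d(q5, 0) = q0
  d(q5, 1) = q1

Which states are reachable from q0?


BFS from q0:
  layer 0: {q0}
  layer 1: {q5}
  layer 2: {q1}
  layer 3: {q3}

{q0, q1, q3, q5}


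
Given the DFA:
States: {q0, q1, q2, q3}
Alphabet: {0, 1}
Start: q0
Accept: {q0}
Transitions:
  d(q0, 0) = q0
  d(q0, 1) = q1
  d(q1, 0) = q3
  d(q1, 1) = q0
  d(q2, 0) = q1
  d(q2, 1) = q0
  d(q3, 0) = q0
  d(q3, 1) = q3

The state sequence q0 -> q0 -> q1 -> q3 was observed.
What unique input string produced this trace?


Trace back each transition to find the symbol:
  q0 --[0]--> q0
  q0 --[1]--> q1
  q1 --[0]--> q3

"010"


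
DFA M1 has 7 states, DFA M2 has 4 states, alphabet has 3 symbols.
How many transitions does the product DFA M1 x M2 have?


Product DFA has 7 * 4 = 28 states.
Each has 3 transitions: 28 * 3 = 84

84


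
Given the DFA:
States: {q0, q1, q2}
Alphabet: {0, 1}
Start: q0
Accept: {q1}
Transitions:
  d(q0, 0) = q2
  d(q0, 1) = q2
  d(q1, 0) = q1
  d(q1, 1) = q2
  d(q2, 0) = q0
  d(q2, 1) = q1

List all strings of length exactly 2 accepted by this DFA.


All strings of length 2: 4 total
Accepted: 2

"01", "11"


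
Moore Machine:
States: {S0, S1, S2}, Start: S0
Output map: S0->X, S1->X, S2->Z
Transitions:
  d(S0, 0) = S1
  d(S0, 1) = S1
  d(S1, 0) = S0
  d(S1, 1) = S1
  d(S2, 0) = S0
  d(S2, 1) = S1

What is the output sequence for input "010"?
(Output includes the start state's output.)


Start: S0 (output X)
  --0--> S1 (output X)
  --1--> S1 (output X)
  --0--> S0 (output X)

"XXXX"


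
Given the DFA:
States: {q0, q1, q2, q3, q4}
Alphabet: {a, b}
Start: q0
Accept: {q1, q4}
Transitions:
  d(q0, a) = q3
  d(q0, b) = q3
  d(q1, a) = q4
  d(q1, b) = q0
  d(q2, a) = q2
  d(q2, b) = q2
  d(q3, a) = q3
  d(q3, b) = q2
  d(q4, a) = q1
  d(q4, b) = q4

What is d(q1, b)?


Looking up transition d(q1, b)

q0


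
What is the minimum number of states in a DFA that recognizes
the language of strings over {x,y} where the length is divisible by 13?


States track (length) mod 13.
Need 13 states: one per remainder 0..12; accept = remainder 0.

13


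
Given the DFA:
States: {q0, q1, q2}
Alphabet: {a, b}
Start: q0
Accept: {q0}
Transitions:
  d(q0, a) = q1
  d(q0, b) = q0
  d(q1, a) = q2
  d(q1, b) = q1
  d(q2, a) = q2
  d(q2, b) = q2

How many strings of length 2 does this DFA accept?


Enumerating all length-2 strings:
  "aa" -> q2 [reject]
  "ab" -> q1 [reject]
  "ba" -> q1 [reject]
  "bb" -> q0 [accept]

1 out of 4


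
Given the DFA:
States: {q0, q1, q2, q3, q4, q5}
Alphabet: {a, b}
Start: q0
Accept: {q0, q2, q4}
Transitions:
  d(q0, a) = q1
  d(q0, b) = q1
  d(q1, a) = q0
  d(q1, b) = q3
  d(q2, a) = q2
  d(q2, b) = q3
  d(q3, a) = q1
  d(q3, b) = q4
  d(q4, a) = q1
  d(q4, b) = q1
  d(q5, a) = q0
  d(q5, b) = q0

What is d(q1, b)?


Looking up transition d(q1, b)

q3


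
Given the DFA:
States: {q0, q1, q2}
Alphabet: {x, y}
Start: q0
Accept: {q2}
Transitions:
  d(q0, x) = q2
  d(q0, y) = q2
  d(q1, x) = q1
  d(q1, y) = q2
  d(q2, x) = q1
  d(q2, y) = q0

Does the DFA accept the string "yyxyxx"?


Trace: q0 -> q2 -> q0 -> q2 -> q0 -> q2 -> q1
Final state: q1
Accept states: {q2}

No, rejected (final state q1 is not an accept state)


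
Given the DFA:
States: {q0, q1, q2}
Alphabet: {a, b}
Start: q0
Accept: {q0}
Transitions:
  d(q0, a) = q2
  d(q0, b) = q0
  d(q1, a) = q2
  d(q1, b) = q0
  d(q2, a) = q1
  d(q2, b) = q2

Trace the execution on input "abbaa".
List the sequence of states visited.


Input: abbaa
d(q0, a) = q2
d(q2, b) = q2
d(q2, b) = q2
d(q2, a) = q1
d(q1, a) = q2


q0 -> q2 -> q2 -> q2 -> q1 -> q2


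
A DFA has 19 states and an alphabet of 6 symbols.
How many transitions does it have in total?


Each state has exactly one transition per symbol.
19 * 6 = 114

114


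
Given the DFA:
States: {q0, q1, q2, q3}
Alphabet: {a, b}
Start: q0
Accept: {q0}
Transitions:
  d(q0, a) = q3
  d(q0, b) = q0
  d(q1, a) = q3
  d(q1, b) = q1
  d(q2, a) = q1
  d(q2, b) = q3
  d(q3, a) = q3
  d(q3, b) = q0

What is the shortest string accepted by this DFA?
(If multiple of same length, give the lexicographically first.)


BFS by string length (lex-first path to each state shown):
  len 0: q0<-""
Found accept state at length 0.

"" (empty string)
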